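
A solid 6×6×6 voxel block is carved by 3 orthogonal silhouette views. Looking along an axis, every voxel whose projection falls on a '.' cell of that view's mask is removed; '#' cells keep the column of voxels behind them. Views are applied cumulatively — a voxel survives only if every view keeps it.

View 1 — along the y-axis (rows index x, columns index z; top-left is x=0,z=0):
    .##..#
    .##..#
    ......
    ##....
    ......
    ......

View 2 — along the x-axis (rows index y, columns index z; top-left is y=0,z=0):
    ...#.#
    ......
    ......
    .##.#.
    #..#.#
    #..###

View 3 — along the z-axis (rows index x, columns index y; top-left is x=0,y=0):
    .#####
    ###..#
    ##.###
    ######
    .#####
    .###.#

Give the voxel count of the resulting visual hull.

initial block: 6^3 = 216
  1. axis=1 (XZ plane), |mask|=8  ⇒  voxels=48
  2. axis=0 (YZ plane), |mask|=12  ⇒  voxels=13
  3. axis=2 (XY plane), |mask|=29  ⇒  voxels=9

remaining voxels: 9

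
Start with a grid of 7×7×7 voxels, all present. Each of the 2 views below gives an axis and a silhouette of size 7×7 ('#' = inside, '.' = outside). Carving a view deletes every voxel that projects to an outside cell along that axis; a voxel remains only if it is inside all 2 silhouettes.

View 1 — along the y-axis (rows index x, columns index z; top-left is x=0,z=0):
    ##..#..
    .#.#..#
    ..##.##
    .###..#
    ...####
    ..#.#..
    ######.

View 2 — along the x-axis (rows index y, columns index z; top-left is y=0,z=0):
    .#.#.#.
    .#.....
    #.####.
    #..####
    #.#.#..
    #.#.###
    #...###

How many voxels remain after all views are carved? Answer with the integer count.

92 voxels

start: 7×7×7 = 343 voxels
step 1: project along y, AND mask (26/49) → |grid| = 182
step 2: project along x, AND mask (26/49) → |grid| = 92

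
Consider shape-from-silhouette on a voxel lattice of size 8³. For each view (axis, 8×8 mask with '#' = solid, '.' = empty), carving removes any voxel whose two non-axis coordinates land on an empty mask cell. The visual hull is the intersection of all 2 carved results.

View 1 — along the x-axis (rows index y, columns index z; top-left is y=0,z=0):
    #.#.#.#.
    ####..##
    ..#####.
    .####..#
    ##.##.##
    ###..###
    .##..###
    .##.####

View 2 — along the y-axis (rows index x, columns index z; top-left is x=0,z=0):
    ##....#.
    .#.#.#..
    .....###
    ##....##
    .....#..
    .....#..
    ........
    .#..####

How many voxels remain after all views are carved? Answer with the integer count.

remaining voxels: 107

full grid |V| = 512
carve view 1 (along x, YZ-mask fill 43/64): 344 voxels remain
carve view 2 (along y, XZ-mask fill 20/64): 107 voxels remain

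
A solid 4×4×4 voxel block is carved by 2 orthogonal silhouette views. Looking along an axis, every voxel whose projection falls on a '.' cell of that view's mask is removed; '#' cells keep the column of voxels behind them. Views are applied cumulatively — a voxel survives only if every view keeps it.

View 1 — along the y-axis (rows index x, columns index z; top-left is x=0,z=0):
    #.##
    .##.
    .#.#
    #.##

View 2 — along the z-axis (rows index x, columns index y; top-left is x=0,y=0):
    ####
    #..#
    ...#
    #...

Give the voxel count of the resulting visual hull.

21 voxels

full grid |V| = 64
step 1: project along y, AND mask (10/16) → |grid| = 40
step 2: project along z, AND mask (8/16) → |grid| = 21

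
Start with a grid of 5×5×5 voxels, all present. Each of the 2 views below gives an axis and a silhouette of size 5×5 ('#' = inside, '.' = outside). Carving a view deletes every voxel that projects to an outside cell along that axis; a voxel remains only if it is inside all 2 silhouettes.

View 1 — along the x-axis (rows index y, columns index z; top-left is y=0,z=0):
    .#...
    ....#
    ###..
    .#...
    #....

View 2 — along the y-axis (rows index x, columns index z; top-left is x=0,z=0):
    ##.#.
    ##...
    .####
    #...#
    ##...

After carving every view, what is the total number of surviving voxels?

before carving: 125 voxels (5×5×5)
after view 1 [x-axis, 7 of 25 cells solid] → remaining = 35
after view 2 [y-axis, 13 of 25 cells solid] → remaining = 23

|visual hull| = 23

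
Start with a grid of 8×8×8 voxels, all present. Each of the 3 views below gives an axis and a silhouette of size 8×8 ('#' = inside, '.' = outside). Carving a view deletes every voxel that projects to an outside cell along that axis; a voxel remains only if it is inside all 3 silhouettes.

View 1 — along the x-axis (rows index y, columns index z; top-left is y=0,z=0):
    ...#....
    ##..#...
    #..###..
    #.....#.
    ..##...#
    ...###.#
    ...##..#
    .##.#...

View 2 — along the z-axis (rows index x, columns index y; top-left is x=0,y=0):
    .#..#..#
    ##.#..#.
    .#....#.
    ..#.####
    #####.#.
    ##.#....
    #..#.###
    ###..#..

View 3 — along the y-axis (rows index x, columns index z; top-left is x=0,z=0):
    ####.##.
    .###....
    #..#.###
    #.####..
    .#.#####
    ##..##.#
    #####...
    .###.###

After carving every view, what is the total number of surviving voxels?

start: 8×8×8 = 512 voxels
V1 x: intersect with YZ mask (23 set) -- 184 left
V2 z: intersect with XY mask (32 set) -- 88 left
V3 y: intersect with XZ mask (41 set) -- 57 left

remaining voxels: 57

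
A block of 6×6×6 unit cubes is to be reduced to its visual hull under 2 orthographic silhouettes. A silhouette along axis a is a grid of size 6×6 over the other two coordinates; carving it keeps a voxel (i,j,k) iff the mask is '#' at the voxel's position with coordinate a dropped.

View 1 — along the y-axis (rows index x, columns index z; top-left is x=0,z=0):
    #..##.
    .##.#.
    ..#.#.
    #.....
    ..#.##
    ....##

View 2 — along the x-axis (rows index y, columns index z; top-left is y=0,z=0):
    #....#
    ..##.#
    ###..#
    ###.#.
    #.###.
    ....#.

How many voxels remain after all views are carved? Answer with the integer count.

full grid |V| = 216
V1 y: intersect with XZ mask (14 set) -- 84 left
V2 x: intersect with YZ mask (18 set) -- 45 left

45 voxels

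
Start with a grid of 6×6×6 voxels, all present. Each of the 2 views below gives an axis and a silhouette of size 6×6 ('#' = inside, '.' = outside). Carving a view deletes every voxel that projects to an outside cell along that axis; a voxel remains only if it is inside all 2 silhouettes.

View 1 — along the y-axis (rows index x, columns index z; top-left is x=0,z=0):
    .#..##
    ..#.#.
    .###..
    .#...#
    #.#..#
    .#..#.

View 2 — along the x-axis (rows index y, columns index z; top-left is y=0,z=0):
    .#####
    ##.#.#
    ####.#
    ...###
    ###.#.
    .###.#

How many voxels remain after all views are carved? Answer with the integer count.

|visual hull| = 64

full grid |V| = 216
step 1: project along y, AND mask (15/36) → |grid| = 90
step 2: project along x, AND mask (25/36) → |grid| = 64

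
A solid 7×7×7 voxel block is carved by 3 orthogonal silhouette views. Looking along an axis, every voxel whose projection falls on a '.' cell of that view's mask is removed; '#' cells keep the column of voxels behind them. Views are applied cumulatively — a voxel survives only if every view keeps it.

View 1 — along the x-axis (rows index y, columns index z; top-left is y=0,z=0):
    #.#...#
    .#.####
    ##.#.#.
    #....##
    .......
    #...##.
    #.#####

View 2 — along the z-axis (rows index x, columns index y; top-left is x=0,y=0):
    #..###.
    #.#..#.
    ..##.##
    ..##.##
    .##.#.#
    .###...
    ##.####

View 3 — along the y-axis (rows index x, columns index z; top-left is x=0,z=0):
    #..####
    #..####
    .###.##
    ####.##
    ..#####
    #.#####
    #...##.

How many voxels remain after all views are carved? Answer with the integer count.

72 voxels

initial block: 7^3 = 343
  1. axis=0 (YZ plane), |mask|=24  ⇒  voxels=168
  2. axis=2 (XY plane), |mask|=28  ⇒  voxels=98
  3. axis=1 (XZ plane), |mask|=35  ⇒  voxels=72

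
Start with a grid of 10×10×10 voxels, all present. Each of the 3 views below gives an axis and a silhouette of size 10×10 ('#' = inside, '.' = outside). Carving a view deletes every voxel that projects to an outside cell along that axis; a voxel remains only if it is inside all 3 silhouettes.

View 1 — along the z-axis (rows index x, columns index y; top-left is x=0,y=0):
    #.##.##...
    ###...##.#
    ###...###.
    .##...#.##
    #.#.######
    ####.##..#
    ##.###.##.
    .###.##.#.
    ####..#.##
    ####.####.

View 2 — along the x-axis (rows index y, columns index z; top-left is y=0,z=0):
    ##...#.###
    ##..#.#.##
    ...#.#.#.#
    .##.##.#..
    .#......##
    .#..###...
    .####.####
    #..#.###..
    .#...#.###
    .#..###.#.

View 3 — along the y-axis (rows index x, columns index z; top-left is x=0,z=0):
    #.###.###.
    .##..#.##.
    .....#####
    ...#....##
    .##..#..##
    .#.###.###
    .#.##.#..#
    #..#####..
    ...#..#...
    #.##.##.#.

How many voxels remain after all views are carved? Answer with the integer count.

remaining voxels: 179

initial block: 10^3 = 1000
carve view 1 (along z, XY-mask fill 65/100): 650 voxels remain
carve view 2 (along x, YZ-mask fill 51/100): 349 voxels remain
carve view 3 (along y, XZ-mask fill 51/100): 179 voxels remain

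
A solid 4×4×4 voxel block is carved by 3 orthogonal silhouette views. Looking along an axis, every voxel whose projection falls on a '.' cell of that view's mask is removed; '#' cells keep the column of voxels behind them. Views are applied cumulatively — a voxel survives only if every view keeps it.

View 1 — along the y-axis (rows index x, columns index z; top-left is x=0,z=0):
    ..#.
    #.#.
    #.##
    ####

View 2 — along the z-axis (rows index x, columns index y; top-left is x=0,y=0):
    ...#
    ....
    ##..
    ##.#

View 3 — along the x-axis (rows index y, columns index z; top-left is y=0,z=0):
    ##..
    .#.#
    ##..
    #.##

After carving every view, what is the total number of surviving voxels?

full grid |V| = 64
carve view 1 (along y, XZ-mask fill 10/16): 40 voxels remain
carve view 2 (along z, XY-mask fill 6/16): 19 voxels remain
carve view 3 (along x, YZ-mask fill 9/16): 10 voxels remain

voxel count = 10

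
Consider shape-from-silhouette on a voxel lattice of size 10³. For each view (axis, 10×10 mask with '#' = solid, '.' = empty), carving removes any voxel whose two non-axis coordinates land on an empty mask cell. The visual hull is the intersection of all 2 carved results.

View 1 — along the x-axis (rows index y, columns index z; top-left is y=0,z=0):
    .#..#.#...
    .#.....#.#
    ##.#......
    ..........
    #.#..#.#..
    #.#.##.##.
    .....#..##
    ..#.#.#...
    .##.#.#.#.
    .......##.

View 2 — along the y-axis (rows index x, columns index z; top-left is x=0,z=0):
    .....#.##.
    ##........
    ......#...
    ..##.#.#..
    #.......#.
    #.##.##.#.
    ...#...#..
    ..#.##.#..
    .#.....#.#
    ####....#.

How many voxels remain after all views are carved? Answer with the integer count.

full grid |V| = 1000
  1. axis=0 (YZ plane), |mask|=32  ⇒  voxels=320
  2. axis=1 (XZ plane), |mask|=32  ⇒  voxels=104

|visual hull| = 104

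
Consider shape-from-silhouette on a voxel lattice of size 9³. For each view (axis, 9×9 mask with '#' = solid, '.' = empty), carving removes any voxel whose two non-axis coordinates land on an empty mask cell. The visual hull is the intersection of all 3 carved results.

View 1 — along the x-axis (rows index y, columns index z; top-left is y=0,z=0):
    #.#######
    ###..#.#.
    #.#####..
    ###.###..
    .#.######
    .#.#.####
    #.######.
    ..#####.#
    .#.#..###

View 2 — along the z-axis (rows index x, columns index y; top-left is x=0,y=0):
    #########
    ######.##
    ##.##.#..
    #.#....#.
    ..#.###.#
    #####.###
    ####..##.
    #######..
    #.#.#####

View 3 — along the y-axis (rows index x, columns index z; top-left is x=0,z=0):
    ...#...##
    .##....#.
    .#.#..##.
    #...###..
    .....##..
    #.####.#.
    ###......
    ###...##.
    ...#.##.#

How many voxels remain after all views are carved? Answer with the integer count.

remaining voxels: 165

full grid |V| = 729
step 1: project along x, AND mask (56/81) → |grid| = 504
step 2: project along z, AND mask (58/81) → |grid| = 367
step 3: project along y, AND mask (34/81) → |grid| = 165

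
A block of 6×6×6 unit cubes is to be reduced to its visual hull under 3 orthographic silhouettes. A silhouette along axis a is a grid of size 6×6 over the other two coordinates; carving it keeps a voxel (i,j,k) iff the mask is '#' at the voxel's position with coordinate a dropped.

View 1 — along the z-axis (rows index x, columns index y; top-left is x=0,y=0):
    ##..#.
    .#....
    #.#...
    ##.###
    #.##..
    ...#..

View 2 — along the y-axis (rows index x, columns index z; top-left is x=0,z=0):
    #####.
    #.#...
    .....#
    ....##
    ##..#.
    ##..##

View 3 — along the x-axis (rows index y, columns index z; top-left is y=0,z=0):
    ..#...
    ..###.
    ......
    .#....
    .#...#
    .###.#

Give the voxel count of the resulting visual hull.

remaining voxels: 11

before carving: 216 voxels (6×6×6)
[1] z-view keeps 15 columns → grid now 90
[2] y-view keeps 17 columns → grid now 42
[3] x-view keeps 11 columns → grid now 11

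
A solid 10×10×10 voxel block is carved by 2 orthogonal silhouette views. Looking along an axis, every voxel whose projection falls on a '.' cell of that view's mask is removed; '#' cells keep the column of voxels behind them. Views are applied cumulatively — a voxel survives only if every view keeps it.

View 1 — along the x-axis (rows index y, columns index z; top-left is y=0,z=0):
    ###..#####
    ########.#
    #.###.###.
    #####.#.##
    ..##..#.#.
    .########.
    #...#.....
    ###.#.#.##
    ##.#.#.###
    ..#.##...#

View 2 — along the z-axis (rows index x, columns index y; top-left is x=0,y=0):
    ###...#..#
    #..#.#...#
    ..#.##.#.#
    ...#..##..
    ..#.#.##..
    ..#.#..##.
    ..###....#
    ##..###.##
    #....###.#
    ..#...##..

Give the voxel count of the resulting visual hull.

260 voxels

start: 10×10×10 = 1000 voxels
after view 1 [x-axis, 64 of 100 cells solid] → remaining = 640
after view 2 [z-axis, 44 of 100 cells solid] → remaining = 260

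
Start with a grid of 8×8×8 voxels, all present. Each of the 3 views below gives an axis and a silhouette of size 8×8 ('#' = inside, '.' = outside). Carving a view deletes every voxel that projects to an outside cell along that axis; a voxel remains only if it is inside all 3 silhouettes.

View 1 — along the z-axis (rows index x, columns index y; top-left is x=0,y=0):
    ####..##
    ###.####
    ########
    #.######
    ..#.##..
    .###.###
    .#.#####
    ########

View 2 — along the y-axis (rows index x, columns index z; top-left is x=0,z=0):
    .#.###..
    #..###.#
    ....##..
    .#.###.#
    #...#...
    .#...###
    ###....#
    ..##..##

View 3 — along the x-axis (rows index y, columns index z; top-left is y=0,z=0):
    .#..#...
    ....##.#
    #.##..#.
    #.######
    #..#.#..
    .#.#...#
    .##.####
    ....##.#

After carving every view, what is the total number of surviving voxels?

full grid |V| = 512
after view 1 [z-axis, 51 of 64 cells solid] → remaining = 408
after view 2 [y-axis, 30 of 64 cells solid] → remaining = 196
after view 3 [x-axis, 31 of 64 cells solid] → remaining = 101

voxel count = 101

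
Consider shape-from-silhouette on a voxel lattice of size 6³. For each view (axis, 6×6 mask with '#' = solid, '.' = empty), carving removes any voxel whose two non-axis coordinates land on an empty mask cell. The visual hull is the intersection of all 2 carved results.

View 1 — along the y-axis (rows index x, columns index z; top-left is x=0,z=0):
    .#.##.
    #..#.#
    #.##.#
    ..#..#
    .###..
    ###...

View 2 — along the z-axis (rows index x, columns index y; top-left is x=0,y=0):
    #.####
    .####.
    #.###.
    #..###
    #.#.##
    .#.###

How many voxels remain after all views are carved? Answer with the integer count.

75 voxels

before carving: 216 voxels (6×6×6)
[1] y-view keeps 18 columns → grid now 108
[2] z-view keeps 25 columns → grid now 75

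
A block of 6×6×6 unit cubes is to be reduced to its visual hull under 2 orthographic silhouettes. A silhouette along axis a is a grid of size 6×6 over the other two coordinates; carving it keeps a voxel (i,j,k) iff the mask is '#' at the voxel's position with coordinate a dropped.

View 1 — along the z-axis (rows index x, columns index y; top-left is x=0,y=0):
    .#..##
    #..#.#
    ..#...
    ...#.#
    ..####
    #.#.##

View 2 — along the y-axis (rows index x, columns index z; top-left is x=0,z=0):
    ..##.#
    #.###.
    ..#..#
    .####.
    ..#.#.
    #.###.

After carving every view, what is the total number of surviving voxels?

full grid |V| = 216
V1 z: intersect with XY mask (17 set) -- 102 left
V2 y: intersect with XZ mask (19 set) -- 55 left

voxel count = 55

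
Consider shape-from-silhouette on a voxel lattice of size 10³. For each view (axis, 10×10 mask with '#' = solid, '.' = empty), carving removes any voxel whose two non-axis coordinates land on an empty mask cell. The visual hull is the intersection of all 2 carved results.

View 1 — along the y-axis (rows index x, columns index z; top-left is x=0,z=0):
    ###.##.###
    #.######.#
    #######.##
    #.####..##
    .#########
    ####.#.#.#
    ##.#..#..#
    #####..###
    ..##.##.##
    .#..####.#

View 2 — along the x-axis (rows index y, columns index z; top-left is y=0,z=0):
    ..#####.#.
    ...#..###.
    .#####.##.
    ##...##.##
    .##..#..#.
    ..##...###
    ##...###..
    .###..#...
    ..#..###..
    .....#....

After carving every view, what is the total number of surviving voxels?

voxel count = 329

initial block: 10^3 = 1000
step 1: project along y, AND mask (73/100) → |grid| = 730
step 2: project along x, AND mask (46/100) → |grid| = 329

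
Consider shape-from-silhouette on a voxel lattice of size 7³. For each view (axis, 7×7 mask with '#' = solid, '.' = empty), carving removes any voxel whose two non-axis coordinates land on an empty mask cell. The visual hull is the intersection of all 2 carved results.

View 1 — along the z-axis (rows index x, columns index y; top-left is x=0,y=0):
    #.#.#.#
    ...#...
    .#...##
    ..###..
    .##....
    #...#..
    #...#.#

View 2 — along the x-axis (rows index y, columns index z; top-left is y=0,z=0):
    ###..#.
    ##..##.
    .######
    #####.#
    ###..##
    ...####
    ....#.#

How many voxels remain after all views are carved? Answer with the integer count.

remaining voxels: 80

full grid |V| = 343
[1] z-view keeps 18 columns → grid now 126
[2] x-view keeps 31 columns → grid now 80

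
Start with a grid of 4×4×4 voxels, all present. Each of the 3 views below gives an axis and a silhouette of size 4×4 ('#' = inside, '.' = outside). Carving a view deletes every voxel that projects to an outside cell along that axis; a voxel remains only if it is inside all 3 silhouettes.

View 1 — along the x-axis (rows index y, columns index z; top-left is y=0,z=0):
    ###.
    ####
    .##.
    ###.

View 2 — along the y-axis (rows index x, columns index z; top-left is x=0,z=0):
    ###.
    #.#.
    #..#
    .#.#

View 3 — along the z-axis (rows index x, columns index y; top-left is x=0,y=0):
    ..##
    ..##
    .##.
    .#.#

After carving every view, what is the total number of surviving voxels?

remaining voxels: 13

start: 4×4×4 = 64 voxels
[1] x-view keeps 12 columns → grid now 48
[2] y-view keeps 9 columns → grid now 27
[3] z-view keeps 8 columns → grid now 13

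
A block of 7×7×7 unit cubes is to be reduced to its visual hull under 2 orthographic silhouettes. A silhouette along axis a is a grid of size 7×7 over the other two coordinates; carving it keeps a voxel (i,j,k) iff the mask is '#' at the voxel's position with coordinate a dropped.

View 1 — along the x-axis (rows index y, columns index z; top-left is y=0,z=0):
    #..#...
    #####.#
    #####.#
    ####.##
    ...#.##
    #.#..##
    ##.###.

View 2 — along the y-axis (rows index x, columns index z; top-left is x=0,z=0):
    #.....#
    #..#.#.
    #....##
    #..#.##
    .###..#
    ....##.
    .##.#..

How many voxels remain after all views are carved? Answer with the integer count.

|visual hull| = 100

initial block: 7^3 = 343
  1. axis=0 (YZ plane), |mask|=32  ⇒  voxels=224
  2. axis=1 (XZ plane), |mask|=21  ⇒  voxels=100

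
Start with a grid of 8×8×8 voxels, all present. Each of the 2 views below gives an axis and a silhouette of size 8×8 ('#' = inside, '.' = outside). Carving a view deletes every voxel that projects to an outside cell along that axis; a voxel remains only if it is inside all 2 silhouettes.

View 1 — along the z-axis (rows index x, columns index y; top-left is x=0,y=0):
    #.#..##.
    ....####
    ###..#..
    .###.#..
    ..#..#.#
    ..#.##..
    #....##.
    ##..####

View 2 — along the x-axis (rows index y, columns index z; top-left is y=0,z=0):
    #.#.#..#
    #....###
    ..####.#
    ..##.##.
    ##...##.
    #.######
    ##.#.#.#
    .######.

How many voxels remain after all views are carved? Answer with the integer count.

remaining voxels: 163

initial block: 8^3 = 512
V1 z: intersect with XY mask (31 set) -- 248 left
V2 x: intersect with YZ mask (39 set) -- 163 left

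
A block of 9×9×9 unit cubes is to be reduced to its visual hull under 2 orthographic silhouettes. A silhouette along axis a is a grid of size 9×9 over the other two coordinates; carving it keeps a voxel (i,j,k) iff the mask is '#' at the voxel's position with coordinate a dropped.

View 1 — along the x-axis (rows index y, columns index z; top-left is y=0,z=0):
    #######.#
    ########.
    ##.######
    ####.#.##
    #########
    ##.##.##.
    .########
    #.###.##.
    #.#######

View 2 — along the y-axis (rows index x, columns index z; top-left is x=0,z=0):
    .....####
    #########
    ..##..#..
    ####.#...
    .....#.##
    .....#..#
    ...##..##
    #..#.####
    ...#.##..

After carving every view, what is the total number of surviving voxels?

|visual hull| = 294

initial block: 9^3 = 729
step 1: project along x, AND mask (68/81) → |grid| = 612
step 2: project along y, AND mask (39/81) → |grid| = 294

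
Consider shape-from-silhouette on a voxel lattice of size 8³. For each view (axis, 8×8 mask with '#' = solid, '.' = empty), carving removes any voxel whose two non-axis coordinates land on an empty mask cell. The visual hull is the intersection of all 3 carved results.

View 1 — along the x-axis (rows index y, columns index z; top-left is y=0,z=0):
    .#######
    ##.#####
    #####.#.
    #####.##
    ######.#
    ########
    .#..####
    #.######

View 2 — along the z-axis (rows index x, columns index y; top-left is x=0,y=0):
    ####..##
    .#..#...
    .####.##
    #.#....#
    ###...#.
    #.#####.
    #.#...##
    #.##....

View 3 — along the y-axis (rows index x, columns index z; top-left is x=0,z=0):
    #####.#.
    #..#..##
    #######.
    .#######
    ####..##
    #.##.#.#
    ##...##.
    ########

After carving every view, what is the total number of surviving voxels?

remaining voxels: 162

initial block: 8^3 = 512
[1] x-view keeps 54 columns → grid now 432
[2] z-view keeps 34 columns → grid now 222
[3] y-view keeps 47 columns → grid now 162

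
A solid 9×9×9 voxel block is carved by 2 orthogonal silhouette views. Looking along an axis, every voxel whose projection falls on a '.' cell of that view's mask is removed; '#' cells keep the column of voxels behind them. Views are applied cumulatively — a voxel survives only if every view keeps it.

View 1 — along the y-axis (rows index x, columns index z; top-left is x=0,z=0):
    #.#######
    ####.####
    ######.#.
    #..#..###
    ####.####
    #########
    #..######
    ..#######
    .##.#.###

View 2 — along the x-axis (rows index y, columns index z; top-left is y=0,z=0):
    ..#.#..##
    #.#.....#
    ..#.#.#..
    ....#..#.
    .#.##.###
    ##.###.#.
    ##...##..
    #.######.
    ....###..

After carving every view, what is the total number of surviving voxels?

full grid |V| = 729
V1 y: intersect with XZ mask (65 set) -- 585 left
V2 x: intersect with YZ mask (38 set) -- 274 left

|visual hull| = 274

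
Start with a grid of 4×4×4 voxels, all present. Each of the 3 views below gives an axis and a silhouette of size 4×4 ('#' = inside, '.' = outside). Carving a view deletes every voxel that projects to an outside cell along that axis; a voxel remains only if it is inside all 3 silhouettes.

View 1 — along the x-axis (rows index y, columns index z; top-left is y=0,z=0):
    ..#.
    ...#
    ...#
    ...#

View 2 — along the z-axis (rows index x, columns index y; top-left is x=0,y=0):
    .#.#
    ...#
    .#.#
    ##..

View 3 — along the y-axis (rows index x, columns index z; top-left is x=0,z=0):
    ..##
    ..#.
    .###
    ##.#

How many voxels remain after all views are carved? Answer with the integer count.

before carving: 64 voxels (4×4×4)
  1. axis=0 (YZ plane), |mask|=4  ⇒  voxels=16
  2. axis=2 (XY plane), |mask|=7  ⇒  voxels=7
  3. axis=1 (XZ plane), |mask|=9  ⇒  voxels=5

remaining voxels: 5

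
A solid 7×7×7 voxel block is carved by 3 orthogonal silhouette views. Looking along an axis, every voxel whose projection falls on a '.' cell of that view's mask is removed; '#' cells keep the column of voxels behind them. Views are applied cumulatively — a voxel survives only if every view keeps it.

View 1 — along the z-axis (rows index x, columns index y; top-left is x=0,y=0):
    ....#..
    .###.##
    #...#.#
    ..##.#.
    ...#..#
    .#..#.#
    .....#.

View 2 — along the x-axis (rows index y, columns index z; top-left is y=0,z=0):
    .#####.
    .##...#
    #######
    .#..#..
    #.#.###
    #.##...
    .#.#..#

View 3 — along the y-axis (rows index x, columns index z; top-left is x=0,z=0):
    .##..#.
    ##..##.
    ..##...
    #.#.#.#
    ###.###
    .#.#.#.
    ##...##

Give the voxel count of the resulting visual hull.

|visual hull| = 31

initial block: 7^3 = 343
[1] z-view keeps 18 columns → grid now 126
[2] x-view keeps 28 columns → grid now 67
[3] y-view keeps 26 columns → grid now 31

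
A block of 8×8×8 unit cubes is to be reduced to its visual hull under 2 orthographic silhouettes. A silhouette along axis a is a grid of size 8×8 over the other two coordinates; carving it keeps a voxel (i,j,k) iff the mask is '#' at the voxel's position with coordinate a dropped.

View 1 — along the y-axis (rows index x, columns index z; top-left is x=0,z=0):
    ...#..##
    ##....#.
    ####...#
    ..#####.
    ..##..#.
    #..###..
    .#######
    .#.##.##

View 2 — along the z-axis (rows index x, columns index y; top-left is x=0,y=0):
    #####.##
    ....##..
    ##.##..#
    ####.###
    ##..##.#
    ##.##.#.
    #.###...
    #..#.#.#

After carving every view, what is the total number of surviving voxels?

full grid |V| = 512
  1. axis=1 (XZ plane), |mask|=35  ⇒  voxels=280
  2. axis=2 (XY plane), |mask|=39  ⇒  voxels=170

remaining voxels: 170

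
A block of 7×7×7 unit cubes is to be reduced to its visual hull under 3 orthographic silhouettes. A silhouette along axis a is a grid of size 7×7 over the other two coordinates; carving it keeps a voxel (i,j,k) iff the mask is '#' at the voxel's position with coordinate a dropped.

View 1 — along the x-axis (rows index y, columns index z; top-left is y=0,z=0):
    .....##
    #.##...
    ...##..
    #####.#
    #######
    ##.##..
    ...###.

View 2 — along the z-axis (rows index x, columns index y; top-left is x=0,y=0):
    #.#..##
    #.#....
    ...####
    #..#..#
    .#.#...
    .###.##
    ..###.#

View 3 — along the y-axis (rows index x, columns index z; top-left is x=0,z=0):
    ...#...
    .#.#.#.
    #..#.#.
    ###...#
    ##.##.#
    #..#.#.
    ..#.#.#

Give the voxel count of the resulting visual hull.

start: 7×7×7 = 343 voxels
V1 x: intersect with YZ mask (27 set) -- 189 left
V2 z: intersect with XY mask (24 set) -- 91 left
V3 y: intersect with XZ mask (22 set) -- 43 left

43 voxels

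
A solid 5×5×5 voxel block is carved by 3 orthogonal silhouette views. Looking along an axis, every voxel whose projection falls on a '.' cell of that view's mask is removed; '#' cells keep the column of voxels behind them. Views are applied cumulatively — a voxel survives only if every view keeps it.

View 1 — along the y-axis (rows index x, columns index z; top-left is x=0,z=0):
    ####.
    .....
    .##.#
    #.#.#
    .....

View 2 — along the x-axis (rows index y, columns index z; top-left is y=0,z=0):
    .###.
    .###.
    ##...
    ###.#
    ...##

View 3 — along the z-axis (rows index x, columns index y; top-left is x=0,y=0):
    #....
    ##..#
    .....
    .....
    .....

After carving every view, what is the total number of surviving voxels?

voxel count = 3

start: 5×5×5 = 125 voxels
  1. axis=1 (XZ plane), |mask|=10  ⇒  voxels=50
  2. axis=0 (YZ plane), |mask|=14  ⇒  voxels=28
  3. axis=2 (XY plane), |mask|=4  ⇒  voxels=3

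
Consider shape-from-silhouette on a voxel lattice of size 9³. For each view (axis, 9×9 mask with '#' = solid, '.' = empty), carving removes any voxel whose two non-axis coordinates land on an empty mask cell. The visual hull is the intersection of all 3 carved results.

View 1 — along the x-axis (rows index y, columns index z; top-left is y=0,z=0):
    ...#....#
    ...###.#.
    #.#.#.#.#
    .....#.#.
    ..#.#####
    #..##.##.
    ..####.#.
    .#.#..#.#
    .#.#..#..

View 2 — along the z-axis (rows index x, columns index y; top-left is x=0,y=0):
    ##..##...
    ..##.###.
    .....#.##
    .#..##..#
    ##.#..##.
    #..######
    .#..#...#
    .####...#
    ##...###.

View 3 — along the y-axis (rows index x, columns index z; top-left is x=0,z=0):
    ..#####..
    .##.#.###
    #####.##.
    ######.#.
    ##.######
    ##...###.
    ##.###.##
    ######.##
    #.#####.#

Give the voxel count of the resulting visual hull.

start: 9×9×9 = 729 voxels
carve view 1 (along x, YZ-mask fill 36/81): 324 voxels remain
carve view 2 (along z, XY-mask fill 41/81): 165 voxels remain
carve view 3 (along y, XZ-mask fill 60/81): 123 voxels remain

remaining voxels: 123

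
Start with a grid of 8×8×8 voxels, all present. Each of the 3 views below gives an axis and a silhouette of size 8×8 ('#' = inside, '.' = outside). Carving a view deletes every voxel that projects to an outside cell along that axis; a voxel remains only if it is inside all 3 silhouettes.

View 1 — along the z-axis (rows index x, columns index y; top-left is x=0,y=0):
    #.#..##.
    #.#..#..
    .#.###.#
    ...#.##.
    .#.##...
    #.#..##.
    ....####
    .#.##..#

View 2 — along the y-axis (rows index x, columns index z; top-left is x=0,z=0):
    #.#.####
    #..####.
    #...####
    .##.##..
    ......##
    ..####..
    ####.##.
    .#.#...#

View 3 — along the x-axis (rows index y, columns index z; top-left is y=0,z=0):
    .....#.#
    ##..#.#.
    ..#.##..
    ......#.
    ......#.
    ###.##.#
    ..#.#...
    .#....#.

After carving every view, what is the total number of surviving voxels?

voxel count = 56

before carving: 512 voxels (8×8×8)
  1. axis=2 (XY plane), |mask|=30  ⇒  voxels=240
  2. axis=1 (XZ plane), |mask|=35  ⇒  voxels=134
  3. axis=0 (YZ plane), |mask|=21  ⇒  voxels=56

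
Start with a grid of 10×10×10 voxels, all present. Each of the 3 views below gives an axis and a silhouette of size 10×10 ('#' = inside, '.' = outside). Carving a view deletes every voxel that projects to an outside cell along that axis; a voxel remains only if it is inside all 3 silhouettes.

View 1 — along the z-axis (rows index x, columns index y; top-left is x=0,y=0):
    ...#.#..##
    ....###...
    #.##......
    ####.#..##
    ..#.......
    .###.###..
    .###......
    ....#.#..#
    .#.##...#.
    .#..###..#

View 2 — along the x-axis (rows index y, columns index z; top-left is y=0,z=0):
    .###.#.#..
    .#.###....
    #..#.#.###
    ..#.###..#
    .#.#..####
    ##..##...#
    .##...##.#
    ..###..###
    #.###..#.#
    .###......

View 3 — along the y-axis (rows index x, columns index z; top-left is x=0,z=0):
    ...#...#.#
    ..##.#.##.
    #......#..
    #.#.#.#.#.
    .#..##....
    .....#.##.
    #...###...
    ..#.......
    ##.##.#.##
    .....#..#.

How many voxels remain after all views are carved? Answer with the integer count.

|visual hull| = 65

full grid |V| = 1000
after view 1 [z-axis, 39 of 100 cells solid] → remaining = 390
after view 2 [x-axis, 51 of 100 cells solid] → remaining = 195
after view 3 [y-axis, 35 of 100 cells solid] → remaining = 65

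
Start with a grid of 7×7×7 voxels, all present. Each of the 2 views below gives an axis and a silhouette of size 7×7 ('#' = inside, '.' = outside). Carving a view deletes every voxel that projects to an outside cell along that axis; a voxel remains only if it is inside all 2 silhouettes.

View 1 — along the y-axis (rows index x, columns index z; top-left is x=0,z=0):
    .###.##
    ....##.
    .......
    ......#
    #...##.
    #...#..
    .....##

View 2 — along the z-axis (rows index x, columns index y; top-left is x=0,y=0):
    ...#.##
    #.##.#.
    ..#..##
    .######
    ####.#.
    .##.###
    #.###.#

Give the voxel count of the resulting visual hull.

voxel count = 64

initial block: 7^3 = 343
carve view 1 (along y, XZ-mask fill 15/49): 105 voxels remain
carve view 2 (along z, XY-mask fill 31/49): 64 voxels remain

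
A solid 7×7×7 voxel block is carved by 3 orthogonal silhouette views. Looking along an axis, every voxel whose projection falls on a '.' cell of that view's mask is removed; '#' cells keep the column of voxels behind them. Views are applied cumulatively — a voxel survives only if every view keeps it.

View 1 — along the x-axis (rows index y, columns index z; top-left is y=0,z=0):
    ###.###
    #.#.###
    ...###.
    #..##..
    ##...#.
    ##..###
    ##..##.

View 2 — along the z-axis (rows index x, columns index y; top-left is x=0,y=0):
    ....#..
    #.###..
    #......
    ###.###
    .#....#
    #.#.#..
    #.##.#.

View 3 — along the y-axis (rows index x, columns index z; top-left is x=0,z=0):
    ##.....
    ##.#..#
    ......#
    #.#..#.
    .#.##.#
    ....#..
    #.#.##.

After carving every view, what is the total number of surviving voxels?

voxel count = 41

start: 7×7×7 = 343 voxels
step 1: project along x, AND mask (29/49) → |grid| = 203
step 2: project along z, AND mask (21/49) → |grid| = 88
step 3: project along y, AND mask (19/49) → |grid| = 41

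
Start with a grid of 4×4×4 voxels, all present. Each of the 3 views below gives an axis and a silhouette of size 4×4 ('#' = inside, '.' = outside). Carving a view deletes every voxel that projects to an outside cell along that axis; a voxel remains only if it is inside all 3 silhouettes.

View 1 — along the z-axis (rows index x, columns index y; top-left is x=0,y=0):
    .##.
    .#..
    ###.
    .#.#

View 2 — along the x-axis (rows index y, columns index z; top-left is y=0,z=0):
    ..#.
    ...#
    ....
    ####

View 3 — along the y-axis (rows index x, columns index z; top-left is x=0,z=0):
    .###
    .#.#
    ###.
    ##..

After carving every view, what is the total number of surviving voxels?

5 voxels

initial block: 4^3 = 64
carve view 1 (along z, XY-mask fill 8/16): 32 voxels remain
carve view 2 (along x, YZ-mask fill 6/16): 9 voxels remain
carve view 3 (along y, XZ-mask fill 10/16): 5 voxels remain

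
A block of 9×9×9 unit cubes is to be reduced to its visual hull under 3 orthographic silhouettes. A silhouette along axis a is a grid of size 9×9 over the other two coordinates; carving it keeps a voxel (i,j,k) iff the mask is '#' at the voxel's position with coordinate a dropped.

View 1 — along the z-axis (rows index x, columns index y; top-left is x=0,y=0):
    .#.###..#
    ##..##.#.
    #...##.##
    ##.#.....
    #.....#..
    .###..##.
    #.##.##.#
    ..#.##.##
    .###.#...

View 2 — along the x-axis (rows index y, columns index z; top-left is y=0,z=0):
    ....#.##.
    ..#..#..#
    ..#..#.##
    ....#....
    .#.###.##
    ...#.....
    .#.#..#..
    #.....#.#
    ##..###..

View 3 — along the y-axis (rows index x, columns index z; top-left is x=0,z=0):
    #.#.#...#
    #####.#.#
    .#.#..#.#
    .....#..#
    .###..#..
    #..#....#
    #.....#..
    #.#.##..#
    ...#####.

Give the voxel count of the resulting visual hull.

59 voxels

full grid |V| = 729
V1 z: intersect with XY mask (40 set) -- 360 left
V2 x: intersect with YZ mask (29 set) -- 122 left
V3 y: intersect with XZ mask (36 set) -- 59 left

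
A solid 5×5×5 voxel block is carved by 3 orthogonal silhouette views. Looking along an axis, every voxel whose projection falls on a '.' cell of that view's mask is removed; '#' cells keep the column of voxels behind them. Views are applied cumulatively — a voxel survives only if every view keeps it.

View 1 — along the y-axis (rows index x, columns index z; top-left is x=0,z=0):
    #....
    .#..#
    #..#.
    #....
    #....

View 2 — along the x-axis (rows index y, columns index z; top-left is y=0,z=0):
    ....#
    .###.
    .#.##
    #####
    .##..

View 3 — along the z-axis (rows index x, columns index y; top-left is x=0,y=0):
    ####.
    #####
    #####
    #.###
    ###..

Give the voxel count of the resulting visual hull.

start: 5×5×5 = 125 voxels
step 1: project along y, AND mask (7/25) → |grid| = 35
step 2: project along x, AND mask (14/25) → |grid| = 14
step 3: project along z, AND mask (21/25) → |grid| = 13

remaining voxels: 13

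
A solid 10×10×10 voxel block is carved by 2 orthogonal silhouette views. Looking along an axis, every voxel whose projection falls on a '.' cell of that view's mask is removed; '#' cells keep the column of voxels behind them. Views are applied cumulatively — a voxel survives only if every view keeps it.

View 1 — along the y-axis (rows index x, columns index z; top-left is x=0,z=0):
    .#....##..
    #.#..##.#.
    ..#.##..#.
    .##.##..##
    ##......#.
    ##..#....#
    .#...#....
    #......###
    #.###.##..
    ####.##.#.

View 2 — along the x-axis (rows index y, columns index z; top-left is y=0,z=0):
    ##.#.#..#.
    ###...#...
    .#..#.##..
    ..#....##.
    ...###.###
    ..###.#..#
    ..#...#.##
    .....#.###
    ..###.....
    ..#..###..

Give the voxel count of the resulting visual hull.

remaining voxels: 181

full grid |V| = 1000
step 1: project along y, AND mask (44/100) → |grid| = 440
step 2: project along x, AND mask (42/100) → |grid| = 181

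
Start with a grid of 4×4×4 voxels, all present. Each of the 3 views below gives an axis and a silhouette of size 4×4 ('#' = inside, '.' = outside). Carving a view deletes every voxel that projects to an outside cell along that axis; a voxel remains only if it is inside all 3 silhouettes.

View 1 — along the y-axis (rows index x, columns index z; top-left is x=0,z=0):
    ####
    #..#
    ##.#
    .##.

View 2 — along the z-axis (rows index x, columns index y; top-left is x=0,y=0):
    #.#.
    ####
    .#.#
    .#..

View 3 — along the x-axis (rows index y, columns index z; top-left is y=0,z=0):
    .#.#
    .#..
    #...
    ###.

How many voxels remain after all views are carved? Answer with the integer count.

|visual hull| = 10

start: 4×4×4 = 64 voxels
V1 y: intersect with XZ mask (11 set) -- 44 left
V2 z: intersect with XY mask (9 set) -- 24 left
V3 x: intersect with YZ mask (7 set) -- 10 left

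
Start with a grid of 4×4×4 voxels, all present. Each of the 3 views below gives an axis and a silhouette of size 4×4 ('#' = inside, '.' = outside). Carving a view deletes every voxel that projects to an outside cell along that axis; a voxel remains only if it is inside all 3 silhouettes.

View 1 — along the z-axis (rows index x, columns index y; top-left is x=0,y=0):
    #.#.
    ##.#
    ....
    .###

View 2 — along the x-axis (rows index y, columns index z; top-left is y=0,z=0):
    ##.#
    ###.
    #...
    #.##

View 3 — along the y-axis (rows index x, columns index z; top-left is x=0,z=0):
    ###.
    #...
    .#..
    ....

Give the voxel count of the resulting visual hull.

start: 4×4×4 = 64 voxels
[1] z-view keeps 8 columns → grid now 32
[2] x-view keeps 10 columns → grid now 20
[3] y-view keeps 5 columns → grid now 6

|visual hull| = 6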